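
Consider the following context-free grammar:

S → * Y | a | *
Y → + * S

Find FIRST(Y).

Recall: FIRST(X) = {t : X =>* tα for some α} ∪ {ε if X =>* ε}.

We compute FIRST(Y) using the standard algorithm.
FIRST(S) = {*, a}
FIRST(Y) = {+}
Therefore, FIRST(Y) = {+}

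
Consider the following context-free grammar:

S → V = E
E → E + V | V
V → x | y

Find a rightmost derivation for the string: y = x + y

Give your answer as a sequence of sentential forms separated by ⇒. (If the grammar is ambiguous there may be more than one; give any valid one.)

S ⇒ V = E ⇒ V = E + V ⇒ V = E + y ⇒ V = V + y ⇒ V = x + y ⇒ y = x + y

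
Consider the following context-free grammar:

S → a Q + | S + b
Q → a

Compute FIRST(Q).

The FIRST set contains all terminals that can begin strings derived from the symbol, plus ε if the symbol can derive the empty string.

We compute FIRST(Q) using the standard algorithm.
FIRST(Q) = {a}
FIRST(S) = {a}
Therefore, FIRST(Q) = {a}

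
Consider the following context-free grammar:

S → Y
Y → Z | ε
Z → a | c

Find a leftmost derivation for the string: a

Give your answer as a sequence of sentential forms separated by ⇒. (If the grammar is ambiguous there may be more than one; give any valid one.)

S ⇒ Y ⇒ Z ⇒ a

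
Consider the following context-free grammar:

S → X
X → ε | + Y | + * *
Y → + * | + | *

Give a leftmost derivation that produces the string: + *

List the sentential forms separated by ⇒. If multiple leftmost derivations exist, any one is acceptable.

S ⇒ X ⇒ + Y ⇒ + *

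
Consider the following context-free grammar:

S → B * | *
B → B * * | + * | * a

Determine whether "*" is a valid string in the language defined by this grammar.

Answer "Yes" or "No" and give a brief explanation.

Yes - a valid derivation exists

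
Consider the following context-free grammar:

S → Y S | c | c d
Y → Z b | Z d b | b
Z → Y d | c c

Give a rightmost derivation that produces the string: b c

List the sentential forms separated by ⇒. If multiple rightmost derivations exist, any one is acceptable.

S ⇒ Y S ⇒ Y c ⇒ b c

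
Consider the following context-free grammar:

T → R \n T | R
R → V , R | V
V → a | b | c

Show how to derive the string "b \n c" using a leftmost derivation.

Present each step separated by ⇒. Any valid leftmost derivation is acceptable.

T ⇒ R \n T ⇒ V \n T ⇒ b \n T ⇒ b \n R ⇒ b \n V ⇒ b \n c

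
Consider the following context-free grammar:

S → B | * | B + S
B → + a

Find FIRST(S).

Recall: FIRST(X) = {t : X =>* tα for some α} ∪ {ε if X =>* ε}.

We compute FIRST(S) using the standard algorithm.
FIRST(B) = {+}
FIRST(S) = {*, +}
Therefore, FIRST(S) = {*, +}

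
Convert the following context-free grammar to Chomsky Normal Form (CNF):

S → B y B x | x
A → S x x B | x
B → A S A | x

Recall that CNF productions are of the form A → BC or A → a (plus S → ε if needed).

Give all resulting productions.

TY → y; TX → x; S → x; A → x; B → x; S → B X0; X0 → TY X1; X1 → B TX; A → S X2; X2 → TX X3; X3 → TX B; B → A X4; X4 → S A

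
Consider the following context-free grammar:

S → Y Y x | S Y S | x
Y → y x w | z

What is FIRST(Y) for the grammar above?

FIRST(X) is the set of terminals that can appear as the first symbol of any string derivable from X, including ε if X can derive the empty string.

We compute FIRST(Y) using the standard algorithm.
FIRST(S) = {x, y, z}
FIRST(Y) = {y, z}
Therefore, FIRST(Y) = {y, z}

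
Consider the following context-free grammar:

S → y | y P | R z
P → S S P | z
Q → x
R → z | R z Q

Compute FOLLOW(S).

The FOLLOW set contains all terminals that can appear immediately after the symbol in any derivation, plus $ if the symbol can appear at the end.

We compute FOLLOW(S) using the standard algorithm.
FOLLOW(S) starts with {$}.
FIRST(P) = {y, z}
FIRST(Q) = {x}
FIRST(R) = {z}
FIRST(S) = {y, z}
FOLLOW(P) = {$, y, z}
FOLLOW(Q) = {z}
FOLLOW(R) = {z}
FOLLOW(S) = {$, y, z}
Therefore, FOLLOW(S) = {$, y, z}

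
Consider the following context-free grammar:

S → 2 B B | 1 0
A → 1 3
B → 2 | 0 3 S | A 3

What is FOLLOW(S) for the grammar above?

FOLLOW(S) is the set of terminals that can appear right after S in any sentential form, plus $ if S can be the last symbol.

We compute FOLLOW(S) using the standard algorithm.
FOLLOW(S) starts with {$}.
FIRST(A) = {1}
FIRST(B) = {0, 1, 2}
FIRST(S) = {1, 2}
FOLLOW(A) = {3}
FOLLOW(B) = {$, 0, 1, 2}
FOLLOW(S) = {$, 0, 1, 2}
Therefore, FOLLOW(S) = {$, 0, 1, 2}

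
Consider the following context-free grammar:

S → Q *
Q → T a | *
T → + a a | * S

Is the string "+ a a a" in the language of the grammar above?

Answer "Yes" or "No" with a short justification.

No - no valid derivation exists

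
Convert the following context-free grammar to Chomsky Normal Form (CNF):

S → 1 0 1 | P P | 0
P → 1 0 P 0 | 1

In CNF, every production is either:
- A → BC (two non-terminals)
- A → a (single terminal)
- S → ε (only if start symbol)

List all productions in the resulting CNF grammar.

T1 → 1; T0 → 0; S → 0; P → 1; S → T1 X0; X0 → T0 T1; S → P P; P → T1 X1; X1 → T0 X2; X2 → P T0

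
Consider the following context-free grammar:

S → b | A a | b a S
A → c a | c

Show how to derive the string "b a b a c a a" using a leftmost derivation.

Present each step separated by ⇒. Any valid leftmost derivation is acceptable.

S ⇒ b a S ⇒ b a b a S ⇒ b a b a A a ⇒ b a b a c a a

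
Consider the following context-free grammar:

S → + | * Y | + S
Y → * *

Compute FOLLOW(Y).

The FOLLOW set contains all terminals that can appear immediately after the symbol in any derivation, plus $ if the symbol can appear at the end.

We compute FOLLOW(Y) using the standard algorithm.
FOLLOW(S) starts with {$}.
FIRST(S) = {*, +}
FIRST(Y) = {*}
FOLLOW(S) = {$}
FOLLOW(Y) = {$}
Therefore, FOLLOW(Y) = {$}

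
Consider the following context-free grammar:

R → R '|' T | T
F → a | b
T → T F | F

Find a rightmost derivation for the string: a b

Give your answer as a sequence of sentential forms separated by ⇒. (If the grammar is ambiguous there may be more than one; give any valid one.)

R ⇒ T ⇒ T F ⇒ T b ⇒ F b ⇒ a b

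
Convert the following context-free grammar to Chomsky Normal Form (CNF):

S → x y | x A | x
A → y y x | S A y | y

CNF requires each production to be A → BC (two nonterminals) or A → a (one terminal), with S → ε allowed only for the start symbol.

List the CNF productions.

TX → x; TY → y; S → x; A → y; S → TX TY; S → TX A; A → TY X0; X0 → TY TX; A → S X1; X1 → A TY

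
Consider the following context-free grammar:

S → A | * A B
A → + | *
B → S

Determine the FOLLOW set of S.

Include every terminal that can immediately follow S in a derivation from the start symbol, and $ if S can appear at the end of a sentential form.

We compute FOLLOW(S) using the standard algorithm.
FOLLOW(S) starts with {$}.
FIRST(A) = {*, +}
FIRST(B) = {*, +}
FIRST(S) = {*, +}
FOLLOW(A) = {$, *, +}
FOLLOW(B) = {$}
FOLLOW(S) = {$}
Therefore, FOLLOW(S) = {$}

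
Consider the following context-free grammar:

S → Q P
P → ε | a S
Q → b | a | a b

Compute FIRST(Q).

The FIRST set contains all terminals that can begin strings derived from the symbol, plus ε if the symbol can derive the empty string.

We compute FIRST(Q) using the standard algorithm.
FIRST(P) = {a, ε}
FIRST(Q) = {a, b}
FIRST(S) = {a, b}
Therefore, FIRST(Q) = {a, b}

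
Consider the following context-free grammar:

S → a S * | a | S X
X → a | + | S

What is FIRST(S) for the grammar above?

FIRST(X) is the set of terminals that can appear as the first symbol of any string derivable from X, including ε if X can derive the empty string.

We compute FIRST(S) using the standard algorithm.
FIRST(S) = {a}
FIRST(X) = {+, a}
Therefore, FIRST(S) = {a}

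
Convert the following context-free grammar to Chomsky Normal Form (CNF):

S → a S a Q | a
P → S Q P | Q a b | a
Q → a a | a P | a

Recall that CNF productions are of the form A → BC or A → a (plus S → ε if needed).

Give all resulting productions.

TA → a; S → a; TB → b; P → a; Q → a; S → TA X0; X0 → S X1; X1 → TA Q; P → S X2; X2 → Q P; P → Q X3; X3 → TA TB; Q → TA TA; Q → TA P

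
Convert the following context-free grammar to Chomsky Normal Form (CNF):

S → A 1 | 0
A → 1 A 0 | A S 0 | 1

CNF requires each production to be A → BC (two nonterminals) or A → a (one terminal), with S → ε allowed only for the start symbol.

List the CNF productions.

T1 → 1; S → 0; T0 → 0; A → 1; S → A T1; A → T1 X0; X0 → A T0; A → A X1; X1 → S T0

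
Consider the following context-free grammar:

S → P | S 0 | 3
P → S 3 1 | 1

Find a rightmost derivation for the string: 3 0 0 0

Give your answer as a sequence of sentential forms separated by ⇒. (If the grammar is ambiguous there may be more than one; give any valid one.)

S ⇒ S 0 ⇒ S 0 0 ⇒ S 0 0 0 ⇒ 3 0 0 0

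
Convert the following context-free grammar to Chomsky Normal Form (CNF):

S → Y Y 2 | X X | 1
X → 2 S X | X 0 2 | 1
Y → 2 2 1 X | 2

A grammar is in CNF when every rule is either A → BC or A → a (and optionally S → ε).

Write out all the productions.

T2 → 2; S → 1; T0 → 0; X → 1; T1 → 1; Y → 2; S → Y X0; X0 → Y T2; S → X X; X → T2 X1; X1 → S X; X → X X2; X2 → T0 T2; Y → T2 X3; X3 → T2 X4; X4 → T1 X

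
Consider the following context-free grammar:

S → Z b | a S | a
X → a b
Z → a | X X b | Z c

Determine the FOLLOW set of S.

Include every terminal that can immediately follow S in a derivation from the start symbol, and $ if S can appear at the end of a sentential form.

We compute FOLLOW(S) using the standard algorithm.
FOLLOW(S) starts with {$}.
FIRST(S) = {a}
FIRST(X) = {a}
FIRST(Z) = {a}
FOLLOW(S) = {$}
FOLLOW(X) = {a, b}
FOLLOW(Z) = {b, c}
Therefore, FOLLOW(S) = {$}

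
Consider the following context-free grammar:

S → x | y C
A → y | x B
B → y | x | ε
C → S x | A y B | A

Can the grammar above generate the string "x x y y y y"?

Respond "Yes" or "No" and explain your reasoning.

No - no valid derivation exists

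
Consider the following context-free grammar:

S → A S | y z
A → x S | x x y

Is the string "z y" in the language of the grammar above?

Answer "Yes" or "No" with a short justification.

No - no valid derivation exists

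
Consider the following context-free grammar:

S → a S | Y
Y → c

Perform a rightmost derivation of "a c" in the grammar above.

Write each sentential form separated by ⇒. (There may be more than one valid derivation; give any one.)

S ⇒ a S ⇒ a Y ⇒ a c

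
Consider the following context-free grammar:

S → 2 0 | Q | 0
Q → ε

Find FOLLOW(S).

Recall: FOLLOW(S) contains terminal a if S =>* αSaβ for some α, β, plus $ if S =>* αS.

We compute FOLLOW(S) using the standard algorithm.
FOLLOW(S) starts with {$}.
FIRST(Q) = {ε}
FIRST(S) = {0, 2, ε}
FOLLOW(Q) = {$}
FOLLOW(S) = {$}
Therefore, FOLLOW(S) = {$}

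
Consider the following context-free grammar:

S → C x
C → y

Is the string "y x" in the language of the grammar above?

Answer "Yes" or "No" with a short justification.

Yes - a valid derivation exists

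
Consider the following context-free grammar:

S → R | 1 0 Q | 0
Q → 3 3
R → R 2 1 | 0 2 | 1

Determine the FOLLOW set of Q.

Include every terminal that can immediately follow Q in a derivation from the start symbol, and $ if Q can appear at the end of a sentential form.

We compute FOLLOW(Q) using the standard algorithm.
FOLLOW(S) starts with {$}.
FIRST(Q) = {3}
FIRST(R) = {0, 1}
FIRST(S) = {0, 1}
FOLLOW(Q) = {$}
FOLLOW(R) = {$, 2}
FOLLOW(S) = {$}
Therefore, FOLLOW(Q) = {$}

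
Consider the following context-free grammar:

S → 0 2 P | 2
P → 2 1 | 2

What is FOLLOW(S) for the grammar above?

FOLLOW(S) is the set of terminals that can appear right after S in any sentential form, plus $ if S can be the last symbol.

We compute FOLLOW(S) using the standard algorithm.
FOLLOW(S) starts with {$}.
FIRST(P) = {2}
FIRST(S) = {0, 2}
FOLLOW(P) = {$}
FOLLOW(S) = {$}
Therefore, FOLLOW(S) = {$}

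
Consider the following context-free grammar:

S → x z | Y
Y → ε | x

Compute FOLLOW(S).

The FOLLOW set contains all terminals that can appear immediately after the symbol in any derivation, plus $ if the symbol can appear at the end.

We compute FOLLOW(S) using the standard algorithm.
FOLLOW(S) starts with {$}.
FIRST(S) = {x, ε}
FIRST(Y) = {x, ε}
FOLLOW(S) = {$}
FOLLOW(Y) = {$}
Therefore, FOLLOW(S) = {$}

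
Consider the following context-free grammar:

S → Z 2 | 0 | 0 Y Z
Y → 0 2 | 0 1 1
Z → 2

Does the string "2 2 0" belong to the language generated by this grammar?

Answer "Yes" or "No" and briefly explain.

No - no valid derivation exists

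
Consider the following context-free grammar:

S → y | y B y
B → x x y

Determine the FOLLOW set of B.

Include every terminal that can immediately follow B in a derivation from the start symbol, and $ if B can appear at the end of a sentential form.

We compute FOLLOW(B) using the standard algorithm.
FOLLOW(S) starts with {$}.
FIRST(B) = {x}
FIRST(S) = {y}
FOLLOW(B) = {y}
FOLLOW(S) = {$}
Therefore, FOLLOW(B) = {y}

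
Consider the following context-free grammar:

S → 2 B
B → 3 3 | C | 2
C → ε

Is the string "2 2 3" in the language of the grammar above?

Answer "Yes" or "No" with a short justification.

No - no valid derivation exists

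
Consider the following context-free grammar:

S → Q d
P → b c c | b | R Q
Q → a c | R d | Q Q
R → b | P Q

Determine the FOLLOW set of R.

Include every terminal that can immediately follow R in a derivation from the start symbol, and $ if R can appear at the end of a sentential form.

We compute FOLLOW(R) using the standard algorithm.
FOLLOW(S) starts with {$}.
FIRST(P) = {b}
FIRST(Q) = {a, b}
FIRST(R) = {b}
FIRST(S) = {a, b}
FOLLOW(P) = {a, b}
FOLLOW(Q) = {a, b, d}
FOLLOW(R) = {a, b, d}
FOLLOW(S) = {$}
Therefore, FOLLOW(R) = {a, b, d}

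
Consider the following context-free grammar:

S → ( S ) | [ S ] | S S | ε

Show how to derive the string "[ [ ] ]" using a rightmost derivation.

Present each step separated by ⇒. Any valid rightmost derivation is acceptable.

S ⇒ [ S ] ⇒ [ [ S ] ] ⇒ [ [ ] ]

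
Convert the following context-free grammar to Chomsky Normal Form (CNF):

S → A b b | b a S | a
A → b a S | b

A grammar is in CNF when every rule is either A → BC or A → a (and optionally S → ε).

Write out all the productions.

TB → b; TA → a; S → a; A → b; S → A X0; X0 → TB TB; S → TB X1; X1 → TA S; A → TB X2; X2 → TA S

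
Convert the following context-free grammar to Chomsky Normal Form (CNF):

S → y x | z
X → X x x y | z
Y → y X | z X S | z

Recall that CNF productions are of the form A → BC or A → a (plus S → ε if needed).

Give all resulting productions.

TY → y; TX → x; S → z; X → z; TZ → z; Y → z; S → TY TX; X → X X0; X0 → TX X1; X1 → TX TY; Y → TY X; Y → TZ X2; X2 → X S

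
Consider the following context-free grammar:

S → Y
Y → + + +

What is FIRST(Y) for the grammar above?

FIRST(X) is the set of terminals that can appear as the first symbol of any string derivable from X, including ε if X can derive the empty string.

We compute FIRST(Y) using the standard algorithm.
FIRST(S) = {+}
FIRST(Y) = {+}
Therefore, FIRST(Y) = {+}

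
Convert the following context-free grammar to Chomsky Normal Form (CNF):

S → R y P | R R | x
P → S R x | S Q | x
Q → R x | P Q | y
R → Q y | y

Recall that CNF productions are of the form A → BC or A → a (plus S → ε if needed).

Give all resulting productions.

TY → y; S → x; TX → x; P → x; Q → y; R → y; S → R X0; X0 → TY P; S → R R; P → S X1; X1 → R TX; P → S Q; Q → R TX; Q → P Q; R → Q TY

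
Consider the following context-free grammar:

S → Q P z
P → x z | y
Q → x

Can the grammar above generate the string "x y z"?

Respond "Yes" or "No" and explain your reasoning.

Yes - a valid derivation exists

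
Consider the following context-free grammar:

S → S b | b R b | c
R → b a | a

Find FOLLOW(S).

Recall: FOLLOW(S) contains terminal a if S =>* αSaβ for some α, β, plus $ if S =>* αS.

We compute FOLLOW(S) using the standard algorithm.
FOLLOW(S) starts with {$}.
FIRST(R) = {a, b}
FIRST(S) = {b, c}
FOLLOW(R) = {b}
FOLLOW(S) = {$, b}
Therefore, FOLLOW(S) = {$, b}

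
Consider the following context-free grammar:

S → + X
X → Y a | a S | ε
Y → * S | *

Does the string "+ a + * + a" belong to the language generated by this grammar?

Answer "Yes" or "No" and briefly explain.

Yes - a valid derivation exists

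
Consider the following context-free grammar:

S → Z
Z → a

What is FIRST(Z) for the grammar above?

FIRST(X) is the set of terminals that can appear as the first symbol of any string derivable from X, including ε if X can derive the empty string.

We compute FIRST(Z) using the standard algorithm.
FIRST(S) = {a}
FIRST(Z) = {a}
Therefore, FIRST(Z) = {a}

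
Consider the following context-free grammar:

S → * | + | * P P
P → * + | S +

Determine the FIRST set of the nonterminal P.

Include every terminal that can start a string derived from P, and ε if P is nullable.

We compute FIRST(P) using the standard algorithm.
FIRST(P) = {*, +}
FIRST(S) = {*, +}
Therefore, FIRST(P) = {*, +}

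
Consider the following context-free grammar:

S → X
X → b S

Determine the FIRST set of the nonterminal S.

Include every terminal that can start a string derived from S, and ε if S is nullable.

We compute FIRST(S) using the standard algorithm.
FIRST(S) = {b}
FIRST(X) = {b}
Therefore, FIRST(S) = {b}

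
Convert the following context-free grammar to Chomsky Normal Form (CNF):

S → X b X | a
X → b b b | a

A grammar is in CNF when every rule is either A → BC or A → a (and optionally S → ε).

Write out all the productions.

TB → b; S → a; X → a; S → X X0; X0 → TB X; X → TB X1; X1 → TB TB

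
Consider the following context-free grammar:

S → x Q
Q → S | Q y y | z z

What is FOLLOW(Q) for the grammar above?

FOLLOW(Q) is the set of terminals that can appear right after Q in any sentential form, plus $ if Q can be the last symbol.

We compute FOLLOW(Q) using the standard algorithm.
FOLLOW(S) starts with {$}.
FIRST(Q) = {x, z}
FIRST(S) = {x}
FOLLOW(Q) = {$, y}
FOLLOW(S) = {$, y}
Therefore, FOLLOW(Q) = {$, y}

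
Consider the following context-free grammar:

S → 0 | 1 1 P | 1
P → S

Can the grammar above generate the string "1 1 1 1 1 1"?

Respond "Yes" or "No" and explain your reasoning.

No - no valid derivation exists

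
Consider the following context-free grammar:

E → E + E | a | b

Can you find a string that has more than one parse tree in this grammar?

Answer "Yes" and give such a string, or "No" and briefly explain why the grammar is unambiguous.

Yes - the string 'b + a + a' has two distinct parse trees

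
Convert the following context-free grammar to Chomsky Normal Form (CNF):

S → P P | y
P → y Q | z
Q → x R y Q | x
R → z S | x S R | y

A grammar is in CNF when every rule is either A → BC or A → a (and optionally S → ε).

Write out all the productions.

S → y; TY → y; P → z; TX → x; Q → x; TZ → z; R → y; S → P P; P → TY Q; Q → TX X0; X0 → R X1; X1 → TY Q; R → TZ S; R → TX X2; X2 → S R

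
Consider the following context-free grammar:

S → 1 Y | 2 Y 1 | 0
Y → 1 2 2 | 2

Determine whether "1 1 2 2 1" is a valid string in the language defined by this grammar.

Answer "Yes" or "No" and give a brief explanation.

No - no valid derivation exists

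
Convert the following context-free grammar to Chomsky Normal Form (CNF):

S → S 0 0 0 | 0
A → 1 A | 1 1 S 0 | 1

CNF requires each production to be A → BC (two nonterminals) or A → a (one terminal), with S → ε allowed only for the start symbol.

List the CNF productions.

T0 → 0; S → 0; T1 → 1; A → 1; S → S X0; X0 → T0 X1; X1 → T0 T0; A → T1 A; A → T1 X2; X2 → T1 X3; X3 → S T0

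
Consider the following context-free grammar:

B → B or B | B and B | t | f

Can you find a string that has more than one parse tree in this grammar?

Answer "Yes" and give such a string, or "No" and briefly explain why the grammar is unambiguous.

Yes - the string 'f and f or f and f and f' has two distinct parse trees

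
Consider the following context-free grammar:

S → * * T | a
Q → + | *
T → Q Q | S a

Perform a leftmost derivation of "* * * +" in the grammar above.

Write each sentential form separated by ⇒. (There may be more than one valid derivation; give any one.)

S ⇒ * * T ⇒ * * Q Q ⇒ * * * Q ⇒ * * * +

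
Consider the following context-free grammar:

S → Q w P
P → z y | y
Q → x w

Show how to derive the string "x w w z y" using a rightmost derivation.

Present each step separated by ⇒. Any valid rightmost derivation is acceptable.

S ⇒ Q w P ⇒ Q w z y ⇒ x w w z y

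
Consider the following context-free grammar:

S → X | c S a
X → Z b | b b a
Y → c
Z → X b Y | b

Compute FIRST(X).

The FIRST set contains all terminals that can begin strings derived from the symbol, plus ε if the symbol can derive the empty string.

We compute FIRST(X) using the standard algorithm.
FIRST(S) = {b, c}
FIRST(X) = {b}
FIRST(Y) = {c}
FIRST(Z) = {b}
Therefore, FIRST(X) = {b}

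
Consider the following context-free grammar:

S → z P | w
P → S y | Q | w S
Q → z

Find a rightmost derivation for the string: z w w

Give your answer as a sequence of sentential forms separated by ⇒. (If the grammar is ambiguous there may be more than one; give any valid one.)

S ⇒ z P ⇒ z w S ⇒ z w w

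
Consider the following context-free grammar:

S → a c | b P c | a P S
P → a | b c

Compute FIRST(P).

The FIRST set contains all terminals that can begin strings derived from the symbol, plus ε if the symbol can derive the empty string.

We compute FIRST(P) using the standard algorithm.
FIRST(P) = {a, b}
FIRST(S) = {a, b}
Therefore, FIRST(P) = {a, b}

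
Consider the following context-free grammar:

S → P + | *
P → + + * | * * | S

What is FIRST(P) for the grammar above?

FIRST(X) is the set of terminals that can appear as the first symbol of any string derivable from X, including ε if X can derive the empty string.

We compute FIRST(P) using the standard algorithm.
FIRST(P) = {*, +}
FIRST(S) = {*, +}
Therefore, FIRST(P) = {*, +}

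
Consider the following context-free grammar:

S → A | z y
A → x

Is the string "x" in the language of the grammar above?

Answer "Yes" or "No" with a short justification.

Yes - a valid derivation exists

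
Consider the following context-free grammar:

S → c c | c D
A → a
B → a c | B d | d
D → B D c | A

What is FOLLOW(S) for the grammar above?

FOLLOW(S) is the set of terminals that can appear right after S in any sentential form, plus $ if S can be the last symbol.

We compute FOLLOW(S) using the standard algorithm.
FOLLOW(S) starts with {$}.
FIRST(A) = {a}
FIRST(B) = {a, d}
FIRST(D) = {a, d}
FIRST(S) = {c}
FOLLOW(A) = {$, c}
FOLLOW(B) = {a, d}
FOLLOW(D) = {$, c}
FOLLOW(S) = {$}
Therefore, FOLLOW(S) = {$}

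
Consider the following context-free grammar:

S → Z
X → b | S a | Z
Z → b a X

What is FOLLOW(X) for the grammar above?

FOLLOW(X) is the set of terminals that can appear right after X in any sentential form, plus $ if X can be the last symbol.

We compute FOLLOW(X) using the standard algorithm.
FOLLOW(S) starts with {$}.
FIRST(S) = {b}
FIRST(X) = {b}
FIRST(Z) = {b}
FOLLOW(S) = {$, a}
FOLLOW(X) = {$, a}
FOLLOW(Z) = {$, a}
Therefore, FOLLOW(X) = {$, a}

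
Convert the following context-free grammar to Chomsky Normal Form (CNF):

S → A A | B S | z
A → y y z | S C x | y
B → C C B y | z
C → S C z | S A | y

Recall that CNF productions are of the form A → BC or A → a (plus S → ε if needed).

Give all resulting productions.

S → z; TY → y; TZ → z; TX → x; A → y; B → z; C → y; S → A A; S → B S; A → TY X0; X0 → TY TZ; A → S X1; X1 → C TX; B → C X2; X2 → C X3; X3 → B TY; C → S X4; X4 → C TZ; C → S A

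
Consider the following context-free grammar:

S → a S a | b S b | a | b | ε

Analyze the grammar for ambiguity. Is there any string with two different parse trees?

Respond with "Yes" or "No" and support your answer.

No - the grammar is unambiguous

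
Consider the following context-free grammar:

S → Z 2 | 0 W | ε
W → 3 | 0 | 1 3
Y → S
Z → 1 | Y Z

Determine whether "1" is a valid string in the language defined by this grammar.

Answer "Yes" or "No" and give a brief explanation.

No - no valid derivation exists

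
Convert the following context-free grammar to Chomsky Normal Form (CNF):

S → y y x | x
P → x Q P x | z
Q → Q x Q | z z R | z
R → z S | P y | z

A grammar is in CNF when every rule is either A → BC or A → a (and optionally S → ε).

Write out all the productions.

TY → y; TX → x; S → x; P → z; TZ → z; Q → z; R → z; S → TY X0; X0 → TY TX; P → TX X1; X1 → Q X2; X2 → P TX; Q → Q X3; X3 → TX Q; Q → TZ X4; X4 → TZ R; R → TZ S; R → P TY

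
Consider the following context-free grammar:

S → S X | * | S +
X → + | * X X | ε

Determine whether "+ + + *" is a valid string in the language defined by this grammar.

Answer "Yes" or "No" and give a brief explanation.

No - no valid derivation exists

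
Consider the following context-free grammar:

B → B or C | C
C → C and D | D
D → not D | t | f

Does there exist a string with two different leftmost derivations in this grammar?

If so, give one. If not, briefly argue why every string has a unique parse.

No - every string in the language has a unique leftmost derivation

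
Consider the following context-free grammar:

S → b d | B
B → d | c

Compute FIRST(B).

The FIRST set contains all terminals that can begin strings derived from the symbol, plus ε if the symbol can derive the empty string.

We compute FIRST(B) using the standard algorithm.
FIRST(B) = {c, d}
FIRST(S) = {b, c, d}
Therefore, FIRST(B) = {c, d}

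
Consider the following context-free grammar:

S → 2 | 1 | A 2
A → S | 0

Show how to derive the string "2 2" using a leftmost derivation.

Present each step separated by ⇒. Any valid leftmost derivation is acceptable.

S ⇒ A 2 ⇒ S 2 ⇒ 2 2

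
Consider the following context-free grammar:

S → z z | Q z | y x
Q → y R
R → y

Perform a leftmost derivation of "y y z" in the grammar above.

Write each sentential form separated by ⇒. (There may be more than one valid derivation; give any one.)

S ⇒ Q z ⇒ y R z ⇒ y y z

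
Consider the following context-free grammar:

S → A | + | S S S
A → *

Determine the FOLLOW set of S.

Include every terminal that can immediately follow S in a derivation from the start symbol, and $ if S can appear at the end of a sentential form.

We compute FOLLOW(S) using the standard algorithm.
FOLLOW(S) starts with {$}.
FIRST(A) = {*}
FIRST(S) = {*, +}
FOLLOW(A) = {$, *, +}
FOLLOW(S) = {$, *, +}
Therefore, FOLLOW(S) = {$, *, +}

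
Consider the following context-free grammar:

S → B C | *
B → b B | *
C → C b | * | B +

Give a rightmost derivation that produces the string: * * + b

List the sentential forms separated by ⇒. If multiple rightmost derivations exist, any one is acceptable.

S ⇒ B C ⇒ B C b ⇒ B B + b ⇒ B * + b ⇒ * * + b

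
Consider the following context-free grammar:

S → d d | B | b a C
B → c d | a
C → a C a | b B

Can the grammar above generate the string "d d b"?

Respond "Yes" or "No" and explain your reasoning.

No - no valid derivation exists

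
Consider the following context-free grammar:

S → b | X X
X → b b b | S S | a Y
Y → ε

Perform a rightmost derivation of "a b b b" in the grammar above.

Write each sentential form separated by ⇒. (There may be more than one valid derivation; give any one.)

S ⇒ X X ⇒ X b b b ⇒ a Y b b b ⇒ a b b b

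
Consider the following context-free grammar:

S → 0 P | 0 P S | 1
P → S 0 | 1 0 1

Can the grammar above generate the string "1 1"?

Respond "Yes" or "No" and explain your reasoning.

No - no valid derivation exists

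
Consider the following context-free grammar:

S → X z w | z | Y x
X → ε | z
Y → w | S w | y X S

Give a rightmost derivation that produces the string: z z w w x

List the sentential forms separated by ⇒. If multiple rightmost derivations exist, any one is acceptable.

S ⇒ Y x ⇒ S w x ⇒ X z w w x ⇒ z z w w x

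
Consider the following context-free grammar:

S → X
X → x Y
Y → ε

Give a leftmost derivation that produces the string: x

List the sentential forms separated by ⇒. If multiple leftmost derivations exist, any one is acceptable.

S ⇒ X ⇒ x Y ⇒ x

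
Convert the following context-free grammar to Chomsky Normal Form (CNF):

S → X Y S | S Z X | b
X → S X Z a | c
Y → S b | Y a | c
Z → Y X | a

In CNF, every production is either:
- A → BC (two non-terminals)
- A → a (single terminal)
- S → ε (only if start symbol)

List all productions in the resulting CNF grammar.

S → b; TA → a; X → c; TB → b; Y → c; Z → a; S → X X0; X0 → Y S; S → S X1; X1 → Z X; X → S X2; X2 → X X3; X3 → Z TA; Y → S TB; Y → Y TA; Z → Y X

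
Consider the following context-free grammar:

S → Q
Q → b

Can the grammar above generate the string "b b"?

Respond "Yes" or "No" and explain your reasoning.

No - no valid derivation exists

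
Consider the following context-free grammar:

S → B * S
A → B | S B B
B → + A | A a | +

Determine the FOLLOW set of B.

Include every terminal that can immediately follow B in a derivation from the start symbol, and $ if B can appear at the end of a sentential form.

We compute FOLLOW(B) using the standard algorithm.
FOLLOW(S) starts with {$}.
FIRST(A) = {+}
FIRST(B) = {+}
FIRST(S) = {+}
FOLLOW(A) = {*, +, a}
FOLLOW(B) = {*, +, a}
FOLLOW(S) = {$, +}
Therefore, FOLLOW(B) = {*, +, a}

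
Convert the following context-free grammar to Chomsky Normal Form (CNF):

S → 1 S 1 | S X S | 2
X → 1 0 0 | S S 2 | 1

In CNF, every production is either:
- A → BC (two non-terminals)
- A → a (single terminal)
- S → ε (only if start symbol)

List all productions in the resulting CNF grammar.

T1 → 1; S → 2; T0 → 0; T2 → 2; X → 1; S → T1 X0; X0 → S T1; S → S X1; X1 → X S; X → T1 X2; X2 → T0 T0; X → S X3; X3 → S T2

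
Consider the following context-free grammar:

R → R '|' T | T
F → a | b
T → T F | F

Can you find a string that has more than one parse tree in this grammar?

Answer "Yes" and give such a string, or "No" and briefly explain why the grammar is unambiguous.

No - the grammar is unambiguous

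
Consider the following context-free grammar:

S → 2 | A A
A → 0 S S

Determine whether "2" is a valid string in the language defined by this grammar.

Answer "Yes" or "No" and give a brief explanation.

Yes - a valid derivation exists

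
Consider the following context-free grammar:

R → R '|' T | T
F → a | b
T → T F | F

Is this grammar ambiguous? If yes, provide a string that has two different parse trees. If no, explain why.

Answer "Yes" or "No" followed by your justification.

No - the grammar is unambiguous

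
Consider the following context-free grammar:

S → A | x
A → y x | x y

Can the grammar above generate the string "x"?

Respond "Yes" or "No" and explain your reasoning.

Yes - a valid derivation exists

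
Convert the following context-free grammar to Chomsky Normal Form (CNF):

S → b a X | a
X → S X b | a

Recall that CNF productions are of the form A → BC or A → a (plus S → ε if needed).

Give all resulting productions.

TB → b; TA → a; S → a; X → a; S → TB X0; X0 → TA X; X → S X1; X1 → X TB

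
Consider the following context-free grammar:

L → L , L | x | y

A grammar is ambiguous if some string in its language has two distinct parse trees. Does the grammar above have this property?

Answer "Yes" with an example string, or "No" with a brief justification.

Yes - the string 'y , y , x , y' has two distinct parse trees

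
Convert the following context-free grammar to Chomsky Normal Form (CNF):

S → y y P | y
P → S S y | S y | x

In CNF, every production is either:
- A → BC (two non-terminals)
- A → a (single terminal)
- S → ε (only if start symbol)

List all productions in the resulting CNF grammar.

TY → y; S → y; P → x; S → TY X0; X0 → TY P; P → S X1; X1 → S TY; P → S TY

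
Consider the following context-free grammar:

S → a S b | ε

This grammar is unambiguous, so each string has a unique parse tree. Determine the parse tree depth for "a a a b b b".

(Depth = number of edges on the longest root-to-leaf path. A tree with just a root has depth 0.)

4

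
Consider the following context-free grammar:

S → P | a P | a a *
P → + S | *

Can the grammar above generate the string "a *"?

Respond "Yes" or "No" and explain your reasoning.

Yes - a valid derivation exists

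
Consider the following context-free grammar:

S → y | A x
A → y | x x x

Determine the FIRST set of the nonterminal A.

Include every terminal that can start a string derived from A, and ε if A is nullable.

We compute FIRST(A) using the standard algorithm.
FIRST(A) = {x, y}
FIRST(S) = {x, y}
Therefore, FIRST(A) = {x, y}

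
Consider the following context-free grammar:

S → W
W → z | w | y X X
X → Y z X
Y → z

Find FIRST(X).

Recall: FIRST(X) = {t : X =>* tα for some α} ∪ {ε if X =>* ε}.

We compute FIRST(X) using the standard algorithm.
FIRST(S) = {w, y, z}
FIRST(W) = {w, y, z}
FIRST(X) = {z}
FIRST(Y) = {z}
Therefore, FIRST(X) = {z}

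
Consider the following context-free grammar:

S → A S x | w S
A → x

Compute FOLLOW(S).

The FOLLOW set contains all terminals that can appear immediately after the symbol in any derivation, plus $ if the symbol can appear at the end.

We compute FOLLOW(S) using the standard algorithm.
FOLLOW(S) starts with {$}.
FIRST(A) = {x}
FIRST(S) = {w, x}
FOLLOW(A) = {w, x}
FOLLOW(S) = {$, x}
Therefore, FOLLOW(S) = {$, x}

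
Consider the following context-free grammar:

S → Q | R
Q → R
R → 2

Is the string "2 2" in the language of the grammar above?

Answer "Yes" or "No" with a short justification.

No - no valid derivation exists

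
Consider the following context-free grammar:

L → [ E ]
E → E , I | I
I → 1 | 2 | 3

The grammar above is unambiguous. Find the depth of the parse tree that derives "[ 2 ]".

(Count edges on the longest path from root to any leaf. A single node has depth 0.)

3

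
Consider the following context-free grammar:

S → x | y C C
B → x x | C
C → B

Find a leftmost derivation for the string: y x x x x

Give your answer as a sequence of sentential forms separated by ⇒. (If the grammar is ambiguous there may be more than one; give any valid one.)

S ⇒ y C C ⇒ y B C ⇒ y x x C ⇒ y x x B ⇒ y x x x x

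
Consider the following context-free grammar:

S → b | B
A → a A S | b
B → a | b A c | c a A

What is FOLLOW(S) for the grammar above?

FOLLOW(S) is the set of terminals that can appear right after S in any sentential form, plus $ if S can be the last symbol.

We compute FOLLOW(S) using the standard algorithm.
FOLLOW(S) starts with {$}.
FIRST(A) = {a, b}
FIRST(B) = {a, b, c}
FIRST(S) = {a, b, c}
FOLLOW(A) = {$, a, b, c}
FOLLOW(B) = {$, a, b, c}
FOLLOW(S) = {$, a, b, c}
Therefore, FOLLOW(S) = {$, a, b, c}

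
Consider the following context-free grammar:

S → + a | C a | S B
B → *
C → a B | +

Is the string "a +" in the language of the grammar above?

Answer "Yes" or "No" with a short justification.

No - no valid derivation exists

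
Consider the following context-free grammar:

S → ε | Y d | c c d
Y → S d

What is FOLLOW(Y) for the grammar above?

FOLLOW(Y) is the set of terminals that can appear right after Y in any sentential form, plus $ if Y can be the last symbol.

We compute FOLLOW(Y) using the standard algorithm.
FOLLOW(S) starts with {$}.
FIRST(S) = {c, d, ε}
FIRST(Y) = {c, d}
FOLLOW(S) = {$, d}
FOLLOW(Y) = {d}
Therefore, FOLLOW(Y) = {d}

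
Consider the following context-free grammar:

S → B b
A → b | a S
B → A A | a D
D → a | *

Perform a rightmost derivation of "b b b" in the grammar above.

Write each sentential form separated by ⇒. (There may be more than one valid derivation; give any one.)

S ⇒ B b ⇒ A A b ⇒ A b b ⇒ b b b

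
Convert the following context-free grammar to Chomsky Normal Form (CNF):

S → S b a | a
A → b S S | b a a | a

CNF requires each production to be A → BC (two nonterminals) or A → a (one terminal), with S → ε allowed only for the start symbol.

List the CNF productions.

TB → b; TA → a; S → a; A → a; S → S X0; X0 → TB TA; A → TB X1; X1 → S S; A → TB X2; X2 → TA TA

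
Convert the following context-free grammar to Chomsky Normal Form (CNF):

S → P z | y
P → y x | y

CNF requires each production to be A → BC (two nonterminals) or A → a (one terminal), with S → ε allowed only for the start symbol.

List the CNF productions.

TZ → z; S → y; TY → y; TX → x; P → y; S → P TZ; P → TY TX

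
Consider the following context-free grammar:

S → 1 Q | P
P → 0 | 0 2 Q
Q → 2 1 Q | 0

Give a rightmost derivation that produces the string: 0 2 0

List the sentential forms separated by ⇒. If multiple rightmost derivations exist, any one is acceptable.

S ⇒ P ⇒ 0 2 Q ⇒ 0 2 0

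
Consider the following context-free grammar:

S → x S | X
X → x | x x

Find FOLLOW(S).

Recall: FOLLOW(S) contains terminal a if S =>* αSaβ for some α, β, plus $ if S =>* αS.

We compute FOLLOW(S) using the standard algorithm.
FOLLOW(S) starts with {$}.
FIRST(S) = {x}
FIRST(X) = {x}
FOLLOW(S) = {$}
FOLLOW(X) = {$}
Therefore, FOLLOW(S) = {$}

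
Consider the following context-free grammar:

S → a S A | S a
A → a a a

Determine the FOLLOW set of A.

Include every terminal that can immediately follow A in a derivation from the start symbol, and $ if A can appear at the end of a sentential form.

We compute FOLLOW(A) using the standard algorithm.
FOLLOW(S) starts with {$}.
FIRST(A) = {a}
FIRST(S) = {a}
FOLLOW(A) = {$, a}
FOLLOW(S) = {$, a}
Therefore, FOLLOW(A) = {$, a}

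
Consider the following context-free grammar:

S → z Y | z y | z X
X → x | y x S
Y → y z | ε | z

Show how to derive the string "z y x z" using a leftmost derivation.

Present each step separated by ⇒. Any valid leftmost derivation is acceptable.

S ⇒ z X ⇒ z y x S ⇒ z y x z Y ⇒ z y x z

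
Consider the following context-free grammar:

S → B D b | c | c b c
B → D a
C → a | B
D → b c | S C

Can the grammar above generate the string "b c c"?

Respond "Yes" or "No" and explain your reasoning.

No - no valid derivation exists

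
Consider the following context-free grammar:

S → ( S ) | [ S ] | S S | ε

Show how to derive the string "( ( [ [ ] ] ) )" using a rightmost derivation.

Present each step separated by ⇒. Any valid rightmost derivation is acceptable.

S ⇒ ( S ) ⇒ ( ( S ) ) ⇒ ( ( [ S ] ) ) ⇒ ( ( [ [ S ] ] ) ) ⇒ ( ( [ [ ] ] ) )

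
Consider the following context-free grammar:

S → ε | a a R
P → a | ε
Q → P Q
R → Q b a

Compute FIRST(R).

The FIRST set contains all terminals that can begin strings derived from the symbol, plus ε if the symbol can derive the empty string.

We compute FIRST(R) using the standard algorithm.
FIRST(P) = {a, ε}
FIRST(Q) = {a}
FIRST(R) = {a}
FIRST(S) = {a, ε}
Therefore, FIRST(R) = {a}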